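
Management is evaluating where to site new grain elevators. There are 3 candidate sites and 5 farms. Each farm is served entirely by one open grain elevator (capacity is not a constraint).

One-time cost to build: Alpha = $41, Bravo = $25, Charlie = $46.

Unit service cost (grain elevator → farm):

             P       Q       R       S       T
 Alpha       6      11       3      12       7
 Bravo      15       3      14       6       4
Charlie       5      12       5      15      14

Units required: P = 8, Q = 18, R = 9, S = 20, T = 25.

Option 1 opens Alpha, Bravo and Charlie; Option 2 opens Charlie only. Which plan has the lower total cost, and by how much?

Option 1 is cheaper by 544.

Option 1: {Alpha, Bravo, Charlie}: P→Charlie 5·8=40, Q→Bravo 3·18=54, R→Alpha 3·9=27, S→Bravo 6·20=120, T→Bravo 4·25=100. Service 341; fixed 112; total 453.
Option 2: {Charlie}: P→Charlie 5·8=40, Q→Charlie 12·18=216, R→Charlie 5·9=45, S→Charlie 15·20=300, T→Charlie 14·25=350. Service 951; fixed 46; total 997.
Difference: |453 − 997| = 544.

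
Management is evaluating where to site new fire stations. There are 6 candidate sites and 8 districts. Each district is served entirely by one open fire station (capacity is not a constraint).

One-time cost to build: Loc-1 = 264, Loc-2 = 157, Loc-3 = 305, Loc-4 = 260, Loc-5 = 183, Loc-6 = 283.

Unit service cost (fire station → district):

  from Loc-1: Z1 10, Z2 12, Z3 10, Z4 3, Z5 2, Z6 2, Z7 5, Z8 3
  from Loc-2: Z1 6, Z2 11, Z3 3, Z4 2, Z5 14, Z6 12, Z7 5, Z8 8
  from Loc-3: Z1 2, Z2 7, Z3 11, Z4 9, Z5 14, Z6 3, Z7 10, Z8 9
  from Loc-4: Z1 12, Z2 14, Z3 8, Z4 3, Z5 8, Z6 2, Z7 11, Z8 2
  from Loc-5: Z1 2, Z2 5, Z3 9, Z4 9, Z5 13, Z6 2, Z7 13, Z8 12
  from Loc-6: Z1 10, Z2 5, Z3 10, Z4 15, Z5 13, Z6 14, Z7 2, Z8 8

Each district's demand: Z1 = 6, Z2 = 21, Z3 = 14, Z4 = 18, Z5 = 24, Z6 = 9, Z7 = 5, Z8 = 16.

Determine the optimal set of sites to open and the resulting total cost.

Open Loc-1 and Loc-5; minimum total cost 883.

For any fixed open set, each district goes to its cheapest open site; total = fixed + service.
{Loc-1, Loc-5}: Z1→Loc-5 2·6=12, Z2→Loc-5 5·21=105, Z3→Loc-5 9·14=126, Z4→Loc-1 3·18=54, Z5→Loc-1 2·24=48, Z6→Loc-1 2·9=18, Z7→Loc-1 5·5=25, Z8→Loc-1 3·16=48. Service 436; fixed 447; total 883.
{Loc-1, Loc-2}: service 484 + fixed 421 = 905
{Loc-1}: Z1→Loc-1 10·6=60, Z2→Loc-1 12·21=252, Z3→Loc-1 10·14=140, Z4→Loc-1 3·18=54, Z5→Loc-1 2·24=48, Z6→Loc-1 2·9=18, Z7→Loc-1 5·5=25, Z8→Loc-1 3·16=48. Service 645; fixed 264; total 909.
{Loc-1, Loc-2, Loc-3, Loc-4, Loc-5, Loc-6}: service 303 + fixed 1452 = 1755
No other subset beats 883.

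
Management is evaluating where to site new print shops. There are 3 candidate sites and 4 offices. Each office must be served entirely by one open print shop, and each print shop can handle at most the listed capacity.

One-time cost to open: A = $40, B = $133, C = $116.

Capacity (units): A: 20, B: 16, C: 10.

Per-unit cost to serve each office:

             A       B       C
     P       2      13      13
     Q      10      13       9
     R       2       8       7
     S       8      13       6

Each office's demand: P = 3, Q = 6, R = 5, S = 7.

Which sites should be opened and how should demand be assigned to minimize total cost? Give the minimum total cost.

Minimum total cost: 274

Open {A, C}: P→A 2·3=6, Q→A 10·6=60, R→A 2·5=10, S→C 6·7=42.
Loads: A carries 14/20, C carries 7/10. Service 118; fixed 156; total 274.
Next best feasible plan costs 282.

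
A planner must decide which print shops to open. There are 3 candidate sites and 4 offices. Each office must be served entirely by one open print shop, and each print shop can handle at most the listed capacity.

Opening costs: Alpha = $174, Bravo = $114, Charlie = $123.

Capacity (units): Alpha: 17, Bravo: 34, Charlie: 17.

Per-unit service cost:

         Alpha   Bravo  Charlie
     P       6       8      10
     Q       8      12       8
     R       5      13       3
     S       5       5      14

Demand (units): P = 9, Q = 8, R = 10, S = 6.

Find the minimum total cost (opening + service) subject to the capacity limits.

Open {Bravo}: P→Bravo 8·9=72, Q→Bravo 12·8=96, R→Bravo 13·10=130, S→Bravo 5·6=30.
Loads: Bravo carries 33/34. Service 328; fixed 114; total 442.
Next best feasible plan costs 465.

Minimum total cost: 442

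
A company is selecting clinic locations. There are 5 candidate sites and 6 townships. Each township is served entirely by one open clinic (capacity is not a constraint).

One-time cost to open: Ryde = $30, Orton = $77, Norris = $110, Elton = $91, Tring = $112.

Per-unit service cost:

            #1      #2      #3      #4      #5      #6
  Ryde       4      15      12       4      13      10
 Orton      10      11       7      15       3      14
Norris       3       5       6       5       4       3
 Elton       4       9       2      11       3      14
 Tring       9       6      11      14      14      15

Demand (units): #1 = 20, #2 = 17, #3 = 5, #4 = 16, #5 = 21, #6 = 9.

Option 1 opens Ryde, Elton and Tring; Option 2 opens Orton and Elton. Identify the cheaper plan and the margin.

Option 1: {Ryde, Elton, Tring}: #1→Ryde 4·20=80, #2→Tring 6·17=102, #3→Elton 2·5=10, #4→Ryde 4·16=64, #5→Elton 3·21=63, #6→Ryde 10·9=90. Service 409; fixed 233; total 642.
Option 2: {Orton, Elton}: #1→Elton 4·20=80, #2→Elton 9·17=153, #3→Elton 2·5=10, #4→Elton 11·16=176, #5→Orton 3·21=63, #6→Orton 14·9=126. Service 608; fixed 168; total 776.
Difference: |642 − 776| = 134.

Option 1 is cheaper by 134.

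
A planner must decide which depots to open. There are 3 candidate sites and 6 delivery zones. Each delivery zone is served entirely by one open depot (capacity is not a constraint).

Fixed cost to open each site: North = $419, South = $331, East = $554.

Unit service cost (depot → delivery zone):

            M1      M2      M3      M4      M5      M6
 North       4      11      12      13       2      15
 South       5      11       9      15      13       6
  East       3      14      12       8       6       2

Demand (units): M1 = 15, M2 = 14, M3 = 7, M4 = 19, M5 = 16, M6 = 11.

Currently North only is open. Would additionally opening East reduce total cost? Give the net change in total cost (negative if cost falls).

No — net change +301 (cost rises by 301).

Current service cost with {North}: 742.
Adding East: each delivery zone re-picks its cheapest; new service cost 489, saving 253.
Extra fixed cost: 554. Net change = 554 − 253 = 301.
(Totals: 1161 → 1462.)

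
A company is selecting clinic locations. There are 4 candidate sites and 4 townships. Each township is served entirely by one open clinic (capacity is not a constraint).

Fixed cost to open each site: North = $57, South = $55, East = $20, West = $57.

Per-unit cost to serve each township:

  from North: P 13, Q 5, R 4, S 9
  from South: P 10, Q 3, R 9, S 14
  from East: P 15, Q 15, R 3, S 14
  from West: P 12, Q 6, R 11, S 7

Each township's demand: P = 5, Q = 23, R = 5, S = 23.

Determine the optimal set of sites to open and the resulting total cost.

Open South, East and West; minimum total cost 427.

For any fixed open set, each township goes to its cheapest open site; total = fixed + service.
{South, East, West}: P→South 10·5=50, Q→South 3·23=69, R→East 3·5=15, S→West 7·23=161. Service 295; fixed 132; total 427.
{South, West}: service 325 + fixed 112 = 437
{East, West}: P→West 12·5=60, Q→West 6·23=138, R→East 3·5=15, S→West 7·23=161. Service 374; fixed 77; total 451.
{North, South, East, West}: P→South 10·5=50, Q→South 3·23=69, R→East 3·5=15, S→West 7·23=161. Service 295; fixed 189; total 484.
No other subset beats 427.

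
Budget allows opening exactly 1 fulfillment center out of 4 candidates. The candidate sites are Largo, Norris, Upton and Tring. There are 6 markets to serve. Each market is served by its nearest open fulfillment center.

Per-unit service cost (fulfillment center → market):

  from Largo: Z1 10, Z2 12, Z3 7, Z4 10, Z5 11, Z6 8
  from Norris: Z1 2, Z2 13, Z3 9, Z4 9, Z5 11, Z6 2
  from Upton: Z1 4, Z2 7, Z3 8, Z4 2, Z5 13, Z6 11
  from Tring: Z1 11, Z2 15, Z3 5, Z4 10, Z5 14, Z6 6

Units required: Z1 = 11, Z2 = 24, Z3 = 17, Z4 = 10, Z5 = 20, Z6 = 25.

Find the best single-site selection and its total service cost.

With exactly 1 open, each market uses its cheapest among the chosen.
{Norris}: Z1→Norris 2·11=22, Z2→Norris 13·24=312, Z3→Norris 9·17=153, Z4→Norris 9·10=90, Z5→Norris 11·20=220, Z6→Norris 2·25=50. Service cost 847.
{Upton}: service cost 903
{Largo}: service cost 1037
Among all 4 size-1 choices, {Norris} is lowest.

Choose Norris only; total service cost 847.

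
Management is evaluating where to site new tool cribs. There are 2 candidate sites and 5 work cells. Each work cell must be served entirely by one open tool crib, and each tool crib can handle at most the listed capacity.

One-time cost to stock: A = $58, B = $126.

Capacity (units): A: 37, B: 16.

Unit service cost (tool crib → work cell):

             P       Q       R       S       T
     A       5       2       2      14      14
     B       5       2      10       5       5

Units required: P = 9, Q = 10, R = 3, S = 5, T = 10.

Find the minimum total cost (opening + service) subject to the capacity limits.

Minimum total cost: 330

Open {A, B}: P→A 5·9=45, Q→A 2·10=20, R→A 2·3=6, S→B 5·5=25, T→B 5·10=50.
Loads: A carries 22/37, B carries 15/16. Service 146; fixed 184; total 330.
Next best feasible plan costs 339.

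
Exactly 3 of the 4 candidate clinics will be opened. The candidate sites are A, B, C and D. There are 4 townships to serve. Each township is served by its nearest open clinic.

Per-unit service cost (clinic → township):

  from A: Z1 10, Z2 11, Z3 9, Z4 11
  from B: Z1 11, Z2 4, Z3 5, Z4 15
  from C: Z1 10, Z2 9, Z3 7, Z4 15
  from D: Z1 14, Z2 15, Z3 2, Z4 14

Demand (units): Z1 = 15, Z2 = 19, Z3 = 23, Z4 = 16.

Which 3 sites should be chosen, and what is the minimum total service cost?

Choose A, B and D; total service cost 448.

With exactly 3 open, each township uses its cheapest among the chosen.
{A, B, D}: Z1→A 10·15=150, Z2→B 4·19=76, Z3→D 2·23=46, Z4→A 11·16=176. Service cost 448.
{B, C, D}: service cost 496
{A, B, C}: service cost 517
Among all 4 size-3 choices, {A, B, D} is lowest.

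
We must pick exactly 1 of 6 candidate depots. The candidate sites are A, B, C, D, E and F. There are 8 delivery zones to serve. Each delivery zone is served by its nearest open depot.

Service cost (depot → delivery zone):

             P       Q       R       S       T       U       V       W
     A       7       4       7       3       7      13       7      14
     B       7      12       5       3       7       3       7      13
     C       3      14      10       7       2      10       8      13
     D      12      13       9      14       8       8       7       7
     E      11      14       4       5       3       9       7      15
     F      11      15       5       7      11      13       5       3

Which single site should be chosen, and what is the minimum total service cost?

With exactly 1 open, each delivery zone uses its cheapest among the chosen.
{B}: P→B 7, Q→B 12, R→B 5, S→B 3, T→B 7, U→B 3, V→B 7, W→B 13. Service cost 57.
{A}: service cost 62
{C}: service cost 67
Among all 6 size-1 choices, {B} is lowest.

Choose B only; total service cost 57.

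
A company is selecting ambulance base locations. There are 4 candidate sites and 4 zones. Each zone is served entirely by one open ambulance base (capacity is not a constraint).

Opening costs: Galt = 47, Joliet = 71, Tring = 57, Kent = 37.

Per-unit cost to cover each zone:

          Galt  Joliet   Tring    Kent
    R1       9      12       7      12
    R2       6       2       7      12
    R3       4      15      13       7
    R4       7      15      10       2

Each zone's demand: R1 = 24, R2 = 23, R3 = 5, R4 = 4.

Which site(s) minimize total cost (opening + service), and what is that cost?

Open Joliet, Tring and Kent; minimum total cost 422.

For any fixed open set, each zone goes to its cheapest open site; total = fixed + service.
{Joliet, Tring, Kent}: R1→Tring 7·24=168, R2→Joliet 2·23=46, R3→Kent 7·5=35, R4→Kent 2·4=8. Service 257; fixed 165; total 422.
{Galt, Joliet}: service 310 + fixed 118 = 428
{Galt, Joliet, Tring}: service 262 + fixed 175 = 437
{Galt, Joliet, Tring, Kent}: R1→Tring 7·24=168, R2→Joliet 2·23=46, R3→Galt 4·5=20, R4→Kent 2·4=8. Service 242; fixed 212; total 454.
No other subset beats 422.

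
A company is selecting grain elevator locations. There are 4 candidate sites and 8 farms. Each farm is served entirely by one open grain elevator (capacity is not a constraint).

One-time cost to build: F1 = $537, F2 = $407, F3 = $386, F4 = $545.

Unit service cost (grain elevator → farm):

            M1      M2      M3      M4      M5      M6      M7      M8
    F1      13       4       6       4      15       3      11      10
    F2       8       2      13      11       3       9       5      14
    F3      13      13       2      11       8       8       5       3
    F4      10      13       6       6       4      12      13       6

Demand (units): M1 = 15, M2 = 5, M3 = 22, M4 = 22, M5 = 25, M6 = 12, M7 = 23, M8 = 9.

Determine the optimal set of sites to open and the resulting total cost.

Open F3 only; minimum total cost 1370.

For any fixed open set, each farm goes to its cheapest open site; total = fixed + service.
{F3}: M1→F3 13·15=195, M2→F3 13·5=65, M3→F3 2·22=44, M4→F3 11·22=242, M5→F3 8·25=200, M6→F3 8·12=96, M7→F3 5·23=115, M8→F3 3·9=27. Service 984; fixed 386; total 1370.
{F2}: M1→F2 8·15=120, M2→F2 2·5=10, M3→F2 13·22=286, M4→F2 11·22=242, M5→F2 3·25=75, M6→F2 9·12=108, M7→F2 5·23=115, M8→F2 14·9=126. Service 1082; fixed 407; total 1489.
{F2, F3}: service 729 + fixed 793 = 1522
{F1, F2, F3, F4}: service 515 + fixed 1875 = 2390
No other subset beats 1370.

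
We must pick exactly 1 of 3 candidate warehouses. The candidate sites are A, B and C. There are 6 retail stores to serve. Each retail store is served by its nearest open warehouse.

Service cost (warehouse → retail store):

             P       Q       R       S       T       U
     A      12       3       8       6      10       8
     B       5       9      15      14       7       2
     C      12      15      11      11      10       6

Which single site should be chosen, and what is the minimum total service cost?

With exactly 1 open, each retail store uses its cheapest among the chosen.
{A}: P→A 12, Q→A 3, R→A 8, S→A 6, T→A 10, U→A 8. Service cost 47.
{B}: service cost 52
{C}: service cost 65
Among all 3 size-1 choices, {A} is lowest.

Choose A only; total service cost 47.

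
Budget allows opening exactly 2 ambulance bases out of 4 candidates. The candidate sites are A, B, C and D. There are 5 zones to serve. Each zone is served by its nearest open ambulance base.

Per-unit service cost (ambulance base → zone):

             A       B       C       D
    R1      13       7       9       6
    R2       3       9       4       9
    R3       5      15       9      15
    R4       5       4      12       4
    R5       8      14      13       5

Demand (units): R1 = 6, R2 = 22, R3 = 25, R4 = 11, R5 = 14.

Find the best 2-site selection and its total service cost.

With exactly 2 open, each zone uses its cheapest among the chosen.
{A, D}: R1→D 6·6=36, R2→A 3·22=66, R3→A 5·25=125, R4→D 4·11=44, R5→D 5·14=70. Service cost 341.
{A, B}: service cost 389
{A, C}: service cost 412
Among all 6 size-2 choices, {A, D} is lowest.

Choose A and D; total service cost 341.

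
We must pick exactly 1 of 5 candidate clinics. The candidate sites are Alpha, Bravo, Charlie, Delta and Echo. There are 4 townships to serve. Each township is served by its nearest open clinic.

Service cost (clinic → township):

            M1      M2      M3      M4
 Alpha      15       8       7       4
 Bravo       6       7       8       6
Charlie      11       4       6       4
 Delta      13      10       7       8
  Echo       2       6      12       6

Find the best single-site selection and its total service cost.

With exactly 1 open, each township uses its cheapest among the chosen.
{Charlie}: M1→Charlie 11, M2→Charlie 4, M3→Charlie 6, M4→Charlie 4. Service cost 25.
{Echo}: service cost 26
{Bravo}: service cost 27
Among all 5 size-1 choices, {Charlie} is lowest.

Choose Charlie only; total service cost 25.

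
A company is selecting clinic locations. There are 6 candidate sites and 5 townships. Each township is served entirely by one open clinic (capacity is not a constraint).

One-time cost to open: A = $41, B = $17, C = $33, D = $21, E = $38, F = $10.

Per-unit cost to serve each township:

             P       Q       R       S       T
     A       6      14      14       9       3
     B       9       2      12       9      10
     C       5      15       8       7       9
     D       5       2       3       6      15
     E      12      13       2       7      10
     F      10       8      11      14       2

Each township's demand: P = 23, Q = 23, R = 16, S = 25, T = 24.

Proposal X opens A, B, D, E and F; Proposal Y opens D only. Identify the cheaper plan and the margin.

Proposal X is cheaper by 222.

Proposal X: {A, B, D, E, F}: P→D 5·23=115, Q→B 2·23=46, R→E 2·16=32, S→D 6·25=150, T→F 2·24=48. Service 391; fixed 127; total 518.
Proposal Y: {D}: P→D 5·23=115, Q→D 2·23=46, R→D 3·16=48, S→D 6·25=150, T→D 15·24=360. Service 719; fixed 21; total 740.
Difference: |518 − 740| = 222.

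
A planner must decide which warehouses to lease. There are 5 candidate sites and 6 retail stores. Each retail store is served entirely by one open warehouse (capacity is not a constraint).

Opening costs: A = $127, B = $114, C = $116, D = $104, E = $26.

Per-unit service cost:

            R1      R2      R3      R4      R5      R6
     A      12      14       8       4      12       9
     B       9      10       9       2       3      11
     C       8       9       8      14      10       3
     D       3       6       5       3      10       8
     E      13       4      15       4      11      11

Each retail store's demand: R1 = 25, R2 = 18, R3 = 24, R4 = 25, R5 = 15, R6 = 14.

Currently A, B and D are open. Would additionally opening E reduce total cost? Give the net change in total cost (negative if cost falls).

Yes — net change −10 (cost falls by 10).

Current service cost with {A, B, D}: 510.
Adding E: each retail store re-picks its cheapest; new service cost 474, saving 36.
Extra fixed cost: 26. Net change = 26 − 36 = -10.
(Totals: 855 → 845.)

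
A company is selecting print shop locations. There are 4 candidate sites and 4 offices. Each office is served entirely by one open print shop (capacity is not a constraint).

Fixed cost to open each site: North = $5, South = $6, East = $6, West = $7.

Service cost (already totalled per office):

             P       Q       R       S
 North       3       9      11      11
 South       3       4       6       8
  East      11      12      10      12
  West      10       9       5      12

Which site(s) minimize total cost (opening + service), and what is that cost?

Open South only; minimum total cost 27.

For any fixed open set, each office goes to its cheapest open site; total = fixed + service.
{South}: P→South 3, Q→South 4, R→South 6, S→South 8. Service 21; fixed 6; total 27.
{North, South}: service 21 + fixed 11 = 32
{South, East}: P→South 3, Q→South 4, R→South 6, S→South 8. Service 21; fixed 12; total 33.
{North, South, East, West}: P→North 3, Q→South 4, R→West 5, S→South 8. Service 20; fixed 24; total 44.
(All 15 nonempty subsets were checked; South only is lowest.)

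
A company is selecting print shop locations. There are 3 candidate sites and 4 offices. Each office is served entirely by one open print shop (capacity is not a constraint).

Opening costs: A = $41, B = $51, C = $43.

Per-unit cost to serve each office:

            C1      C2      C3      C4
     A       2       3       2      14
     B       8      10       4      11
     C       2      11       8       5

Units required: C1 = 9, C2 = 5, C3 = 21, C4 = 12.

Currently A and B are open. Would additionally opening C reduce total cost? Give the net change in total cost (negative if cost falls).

Yes — net change −29 (cost falls by 29).

Current service cost with {A, B}: 207.
Adding C: each office re-picks its cheapest; new service cost 135, saving 72.
Extra fixed cost: 43. Net change = 43 − 72 = -29.
(Totals: 299 → 270.)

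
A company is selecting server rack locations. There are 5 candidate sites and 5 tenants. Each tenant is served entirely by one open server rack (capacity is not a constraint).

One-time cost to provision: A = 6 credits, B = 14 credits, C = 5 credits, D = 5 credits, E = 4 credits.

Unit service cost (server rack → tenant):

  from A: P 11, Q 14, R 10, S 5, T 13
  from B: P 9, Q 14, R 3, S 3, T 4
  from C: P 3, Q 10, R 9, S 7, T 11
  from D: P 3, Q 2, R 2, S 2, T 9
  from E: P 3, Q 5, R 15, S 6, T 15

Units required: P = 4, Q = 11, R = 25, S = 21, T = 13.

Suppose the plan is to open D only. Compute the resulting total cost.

Each tenant is assigned to its cheapest site among the open ones.
{D}: P→D 3·4=12, Q→D 2·11=22, R→D 2·25=50, S→D 2·21=42, T→D 9·13=117. Service 243; fixed 5; total 248.

Total cost: 248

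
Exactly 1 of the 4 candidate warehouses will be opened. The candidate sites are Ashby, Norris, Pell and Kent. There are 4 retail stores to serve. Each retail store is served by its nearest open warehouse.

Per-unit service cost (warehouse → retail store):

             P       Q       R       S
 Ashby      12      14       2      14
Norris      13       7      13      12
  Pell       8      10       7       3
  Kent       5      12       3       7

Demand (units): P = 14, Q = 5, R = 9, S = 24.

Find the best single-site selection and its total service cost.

With exactly 1 open, each retail store uses its cheapest among the chosen.
{Pell}: P→Pell 8·14=112, Q→Pell 10·5=50, R→Pell 7·9=63, S→Pell 3·24=72. Service cost 297.
{Kent}: service cost 325
{Ashby}: service cost 592
Among all 4 size-1 choices, {Pell} is lowest.

Choose Pell only; total service cost 297.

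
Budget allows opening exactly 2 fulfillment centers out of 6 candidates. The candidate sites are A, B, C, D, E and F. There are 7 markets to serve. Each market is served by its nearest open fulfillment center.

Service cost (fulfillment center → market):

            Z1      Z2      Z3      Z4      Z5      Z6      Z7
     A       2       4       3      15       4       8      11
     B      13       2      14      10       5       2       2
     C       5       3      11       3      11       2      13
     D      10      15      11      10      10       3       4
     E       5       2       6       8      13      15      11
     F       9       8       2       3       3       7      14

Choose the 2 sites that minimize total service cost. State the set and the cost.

Choose B and F; total service cost 23.

With exactly 2 open, each market uses its cheapest among the chosen.
{B, F}: Z1→F 9, Z2→B 2, Z3→F 2, Z4→F 3, Z5→F 3, Z6→B 2, Z7→B 2. Service cost 23.
{A, B}: service cost 25
{A, C}: service cost 28
Among all 15 size-2 choices, {B, F} is lowest.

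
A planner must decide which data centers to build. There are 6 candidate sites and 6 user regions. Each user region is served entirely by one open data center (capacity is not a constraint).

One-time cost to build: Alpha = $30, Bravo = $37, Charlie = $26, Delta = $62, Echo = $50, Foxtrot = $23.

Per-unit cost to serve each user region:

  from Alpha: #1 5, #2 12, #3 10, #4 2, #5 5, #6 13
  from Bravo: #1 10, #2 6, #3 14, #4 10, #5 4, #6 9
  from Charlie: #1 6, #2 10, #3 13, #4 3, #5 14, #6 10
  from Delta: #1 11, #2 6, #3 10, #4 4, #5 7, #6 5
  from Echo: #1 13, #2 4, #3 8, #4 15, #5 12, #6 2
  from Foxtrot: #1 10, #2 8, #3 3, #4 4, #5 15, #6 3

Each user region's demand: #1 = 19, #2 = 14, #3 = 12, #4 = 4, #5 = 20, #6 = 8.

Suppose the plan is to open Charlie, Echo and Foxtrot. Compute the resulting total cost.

Each user region is assigned to its cheapest site among the open ones.
{Charlie, Echo, Foxtrot}: #1→Charlie 6·19=114, #2→Echo 4·14=56, #3→Foxtrot 3·12=36, #4→Charlie 3·4=12, #5→Echo 12·20=240, #6→Echo 2·8=16. Service 474; fixed 99; total 573.

Total cost: 573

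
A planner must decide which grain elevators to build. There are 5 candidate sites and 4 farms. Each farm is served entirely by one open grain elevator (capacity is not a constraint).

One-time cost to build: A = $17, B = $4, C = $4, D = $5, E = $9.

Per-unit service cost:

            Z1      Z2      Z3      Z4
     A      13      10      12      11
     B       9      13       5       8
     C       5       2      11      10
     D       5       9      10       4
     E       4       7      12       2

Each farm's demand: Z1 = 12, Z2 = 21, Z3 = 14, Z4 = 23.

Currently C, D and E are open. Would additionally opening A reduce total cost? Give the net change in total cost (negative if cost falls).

No — net change +17 (cost rises by 17).

Current service cost with {C, D, E}: 276.
Adding A: each farm re-picks its cheapest; new service cost 276, saving 0.
Extra fixed cost: 17. Net change = 17 − 0 = 17.
(Totals: 294 → 311.)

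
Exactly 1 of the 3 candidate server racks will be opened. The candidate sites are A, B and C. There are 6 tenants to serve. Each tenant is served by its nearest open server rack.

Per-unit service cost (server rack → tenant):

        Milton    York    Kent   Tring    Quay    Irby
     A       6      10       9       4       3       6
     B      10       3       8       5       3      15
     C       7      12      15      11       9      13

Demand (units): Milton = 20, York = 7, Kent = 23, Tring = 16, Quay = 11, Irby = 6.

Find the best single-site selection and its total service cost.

Choose A only; total service cost 530.

With exactly 1 open, each tenant uses its cheapest among the chosen.
{A}: Milton→A 6·20=120, York→A 10·7=70, Kent→A 9·23=207, Tring→A 4·16=64, Quay→A 3·11=33, Irby→A 6·6=36. Service cost 530.
{B}: service cost 608
{C}: service cost 922
Among all 3 size-1 choices, {A} is lowest.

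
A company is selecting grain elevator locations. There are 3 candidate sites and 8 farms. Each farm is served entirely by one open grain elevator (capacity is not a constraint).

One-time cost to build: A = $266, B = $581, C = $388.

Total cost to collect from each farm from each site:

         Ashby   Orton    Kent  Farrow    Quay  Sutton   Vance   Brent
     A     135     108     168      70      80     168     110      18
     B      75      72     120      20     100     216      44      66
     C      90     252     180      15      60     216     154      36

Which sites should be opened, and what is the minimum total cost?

For any fixed open set, each farm goes to its cheapest open site; total = fixed + service.
{A}: Ashby→A 135, Orton→A 108, Kent→A 168, Farrow→A 70, Quay→A 80, Sutton→A 168, Vance→A 110, Brent→A 18. Service 857; fixed 266; total 1123.
{B}: Ashby→B 75, Orton→B 72, Kent→B 120, Farrow→B 20, Quay→B 100, Sutton→B 216, Vance→B 44, Brent→B 66. Service 713; fixed 581; total 1294.
{A, C}: Ashby→C 90, Orton→A 108, Kent→A 168, Farrow→C 15, Quay→C 60, Sutton→A 168, Vance→A 110, Brent→A 18. Service 737; fixed 654; total 1391.
{A, B, C}: service 572 + fixed 1235 = 1807
No other subset beats 1123.

Open A only; minimum total cost 1123.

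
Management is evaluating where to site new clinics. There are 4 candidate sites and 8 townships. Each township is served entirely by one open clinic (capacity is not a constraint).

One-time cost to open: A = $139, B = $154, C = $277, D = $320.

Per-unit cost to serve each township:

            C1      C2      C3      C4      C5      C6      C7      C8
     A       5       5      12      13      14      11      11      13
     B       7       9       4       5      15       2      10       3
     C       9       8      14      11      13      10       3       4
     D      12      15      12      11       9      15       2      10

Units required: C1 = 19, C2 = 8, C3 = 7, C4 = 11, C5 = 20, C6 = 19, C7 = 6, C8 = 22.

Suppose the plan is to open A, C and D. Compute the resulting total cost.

Each township is assigned to its cheapest site among the open ones.
{A, C, D}: C1→A 5·19=95, C2→A 5·8=40, C3→A 12·7=84, C4→C 11·11=121, C5→D 9·20=180, C6→C 10·19=190, C7→D 2·6=12, C8→C 4·22=88. Service 810; fixed 736; total 1546.

Total cost: 1546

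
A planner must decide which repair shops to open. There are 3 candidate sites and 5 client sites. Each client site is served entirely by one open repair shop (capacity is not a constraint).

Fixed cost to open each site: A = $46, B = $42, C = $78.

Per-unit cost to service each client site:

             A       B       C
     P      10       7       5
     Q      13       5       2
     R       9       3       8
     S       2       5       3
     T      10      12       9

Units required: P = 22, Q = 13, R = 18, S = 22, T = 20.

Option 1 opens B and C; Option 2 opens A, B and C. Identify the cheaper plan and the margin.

Option 1: {B, C}: P→C 5·22=110, Q→C 2·13=26, R→B 3·18=54, S→C 3·22=66, T→C 9·20=180. Service 436; fixed 120; total 556.
Option 2: {A, B, C}: P→C 5·22=110, Q→C 2·13=26, R→B 3·18=54, S→A 2·22=44, T→C 9·20=180. Service 414; fixed 166; total 580.
Difference: |556 − 580| = 24.

Option 1 is cheaper by 24.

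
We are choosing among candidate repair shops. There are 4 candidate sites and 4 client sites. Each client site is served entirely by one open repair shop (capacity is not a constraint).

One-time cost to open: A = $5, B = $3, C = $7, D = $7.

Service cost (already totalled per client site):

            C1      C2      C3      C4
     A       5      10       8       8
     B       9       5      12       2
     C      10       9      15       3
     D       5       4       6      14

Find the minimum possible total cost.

Minimum total cost: 27

For any fixed open set, each client site goes to its cheapest open site; total = fixed + service.
{B, D}: C1→D 5, C2→D 4, C3→D 6, C4→B 2. Service 17; fixed 10; total 27.
{A, B}: service 20 + fixed 8 = 28
{B}: service 28 + fixed 3 = 31
{A, B, C, D}: C1→A 5, C2→D 4, C3→D 6, C4→B 2. Service 17; fixed 22; total 39.
No other subset beats 27.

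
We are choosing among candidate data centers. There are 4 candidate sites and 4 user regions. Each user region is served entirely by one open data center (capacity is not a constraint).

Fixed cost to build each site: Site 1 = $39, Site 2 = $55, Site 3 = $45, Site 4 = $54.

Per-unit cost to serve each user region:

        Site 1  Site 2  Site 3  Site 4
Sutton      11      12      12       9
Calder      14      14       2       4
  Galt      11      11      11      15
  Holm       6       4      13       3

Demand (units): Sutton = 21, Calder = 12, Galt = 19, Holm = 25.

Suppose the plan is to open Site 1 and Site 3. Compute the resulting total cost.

Total cost: 698

Each user region is assigned to its cheapest site among the open ones.
{Site 1, Site 3}: Sutton→Site 1 11·21=231, Calder→Site 3 2·12=24, Galt→Site 1 11·19=209, Holm→Site 1 6·25=150. Service 614; fixed 84; total 698.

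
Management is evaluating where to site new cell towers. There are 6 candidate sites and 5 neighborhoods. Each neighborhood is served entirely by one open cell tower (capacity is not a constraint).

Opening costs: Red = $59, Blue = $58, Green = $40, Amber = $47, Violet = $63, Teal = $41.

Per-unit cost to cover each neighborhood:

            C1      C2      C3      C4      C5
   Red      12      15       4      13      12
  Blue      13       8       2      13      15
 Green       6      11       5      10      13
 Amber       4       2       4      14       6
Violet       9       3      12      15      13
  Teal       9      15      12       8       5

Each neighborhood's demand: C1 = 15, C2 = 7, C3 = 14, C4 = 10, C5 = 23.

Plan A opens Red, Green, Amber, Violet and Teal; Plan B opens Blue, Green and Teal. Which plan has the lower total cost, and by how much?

Plan A: {Red, Green, Amber, Violet, Teal}: C1→Amber 4·15=60, C2→Amber 2·7=14, C3→Red 4·14=56, C4→Teal 8·10=80, C5→Teal 5·23=115. Service 325; fixed 250; total 575.
Plan B: {Blue, Green, Teal}: C1→Green 6·15=90, C2→Blue 8·7=56, C3→Blue 2·14=28, C4→Teal 8·10=80, C5→Teal 5·23=115. Service 369; fixed 139; total 508.
Difference: |575 − 508| = 67.

Plan B is cheaper by 67.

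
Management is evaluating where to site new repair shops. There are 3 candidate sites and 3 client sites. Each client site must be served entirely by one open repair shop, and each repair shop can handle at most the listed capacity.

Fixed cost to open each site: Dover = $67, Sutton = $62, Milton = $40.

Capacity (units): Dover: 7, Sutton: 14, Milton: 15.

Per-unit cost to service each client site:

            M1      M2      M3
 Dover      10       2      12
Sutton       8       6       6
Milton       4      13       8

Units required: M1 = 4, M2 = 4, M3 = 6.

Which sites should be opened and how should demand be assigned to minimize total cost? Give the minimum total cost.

Open {Sutton}: M1→Sutton 8·4=32, M2→Sutton 6·4=24, M3→Sutton 6·6=36.
Loads: Sutton carries 14/14. Service 92; fixed 62; total 154.
Next best feasible plan costs 156.

Minimum total cost: 154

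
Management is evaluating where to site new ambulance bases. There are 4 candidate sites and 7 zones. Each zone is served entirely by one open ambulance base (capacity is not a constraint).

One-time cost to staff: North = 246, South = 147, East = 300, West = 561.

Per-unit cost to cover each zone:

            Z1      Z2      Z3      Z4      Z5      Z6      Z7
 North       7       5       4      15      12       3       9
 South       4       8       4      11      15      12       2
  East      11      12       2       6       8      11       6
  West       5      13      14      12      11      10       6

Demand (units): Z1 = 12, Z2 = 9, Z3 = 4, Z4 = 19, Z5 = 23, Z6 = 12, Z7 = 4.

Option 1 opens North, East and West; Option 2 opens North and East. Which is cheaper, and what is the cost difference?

Option 1: {North, East, West}: Z1→West 5·12=60, Z2→North 5·9=45, Z3→East 2·4=8, Z4→East 6·19=114, Z5→East 8·23=184, Z6→North 3·12=36, Z7→East 6·4=24. Service 471; fixed 1107; total 1578.
Option 2: {North, East}: Z1→North 7·12=84, Z2→North 5·9=45, Z3→East 2·4=8, Z4→East 6·19=114, Z5→East 8·23=184, Z6→North 3·12=36, Z7→East 6·4=24. Service 495; fixed 546; total 1041.
Difference: |1578 − 1041| = 537.

Option 2 is cheaper by 537.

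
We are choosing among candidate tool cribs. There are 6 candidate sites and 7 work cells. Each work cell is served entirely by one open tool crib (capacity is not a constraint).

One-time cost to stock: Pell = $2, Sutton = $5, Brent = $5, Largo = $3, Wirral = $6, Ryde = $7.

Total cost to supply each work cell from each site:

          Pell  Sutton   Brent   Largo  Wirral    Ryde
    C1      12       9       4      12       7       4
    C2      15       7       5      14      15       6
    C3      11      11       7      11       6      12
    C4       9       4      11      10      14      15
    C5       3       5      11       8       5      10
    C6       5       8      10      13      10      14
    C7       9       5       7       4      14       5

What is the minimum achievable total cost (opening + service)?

Minimum total cost: 45

For any fixed open set, each work cell goes to its cheapest open site; total = fixed + service.
{Pell, Sutton, Brent}: C1→Brent 4, C2→Brent 5, C3→Brent 7, C4→Sutton 4, C5→Pell 3, C6→Pell 5, C7→Sutton 5. Service 33; fixed 12; total 45.
{Pell, Sutton, Brent, Largo}: C1→Brent 4, C2→Brent 5, C3→Brent 7, C4→Sutton 4, C5→Pell 3, C6→Pell 5, C7→Largo 4. Service 32; fixed 15; total 47.
{Pell, Brent}: C1→Brent 4, C2→Brent 5, C3→Brent 7, C4→Pell 9, C5→Pell 3, C6→Pell 5, C7→Brent 7. Service 40; fixed 7; total 47.
{Pell, Sutton, Brent, Largo, Wirral, Ryde}: C1→Brent 4, C2→Brent 5, C3→Wirral 6, C4→Sutton 4, C5→Pell 3, C6→Pell 5, C7→Largo 4. Service 31; fixed 28; total 59.
No other subset beats 45.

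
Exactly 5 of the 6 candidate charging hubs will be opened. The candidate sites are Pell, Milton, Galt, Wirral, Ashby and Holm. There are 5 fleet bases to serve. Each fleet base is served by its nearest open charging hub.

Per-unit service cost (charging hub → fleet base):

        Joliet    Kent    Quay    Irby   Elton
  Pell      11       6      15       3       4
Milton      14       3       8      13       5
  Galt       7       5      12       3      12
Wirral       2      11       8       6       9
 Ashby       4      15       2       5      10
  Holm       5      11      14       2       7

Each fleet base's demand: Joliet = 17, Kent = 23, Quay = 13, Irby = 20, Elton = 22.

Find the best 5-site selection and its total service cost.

Choose Pell, Milton, Wirral, Ashby and Holm; total service cost 257.

With exactly 5 open, each fleet base uses its cheapest among the chosen.
{Pell, Milton, Wirral, Ashby, Holm}: Joliet→Wirral 2·17=34, Kent→Milton 3·23=69, Quay→Ashby 2·13=26, Irby→Holm 2·20=40, Elton→Pell 4·22=88. Service cost 257.
{Pell, Milton, Galt, Wirral, Ashby}: service cost 277
{Milton, Galt, Wirral, Ashby, Holm}: service cost 279
Among all 6 size-5 choices, {Pell, Milton, Wirral, Ashby, Holm} is lowest.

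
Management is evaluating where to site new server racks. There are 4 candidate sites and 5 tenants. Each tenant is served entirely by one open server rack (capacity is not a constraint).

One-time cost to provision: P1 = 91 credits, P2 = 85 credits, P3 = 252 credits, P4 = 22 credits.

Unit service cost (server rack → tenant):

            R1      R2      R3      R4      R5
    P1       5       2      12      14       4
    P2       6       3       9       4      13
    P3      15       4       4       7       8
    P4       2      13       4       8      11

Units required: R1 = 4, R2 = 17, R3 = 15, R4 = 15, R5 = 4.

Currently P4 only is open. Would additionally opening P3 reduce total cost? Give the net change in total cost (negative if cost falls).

Current service cost with {P4}: 453.
Adding P3: each tenant re-picks its cheapest; new service cost 273, saving 180.
Extra fixed cost: 252. Net change = 252 − 180 = 72.
(Totals: 475 → 547.)

No — net change +72 (cost rises by 72).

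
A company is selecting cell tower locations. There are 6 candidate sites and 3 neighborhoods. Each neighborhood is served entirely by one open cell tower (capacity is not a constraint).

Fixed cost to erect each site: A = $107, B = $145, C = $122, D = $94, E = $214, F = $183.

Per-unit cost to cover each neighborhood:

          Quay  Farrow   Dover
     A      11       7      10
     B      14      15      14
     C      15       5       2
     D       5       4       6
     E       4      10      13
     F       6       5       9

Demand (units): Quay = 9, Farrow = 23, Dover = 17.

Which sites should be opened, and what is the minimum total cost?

Open D only; minimum total cost 333.

For any fixed open set, each neighborhood goes to its cheapest open site; total = fixed + service.
{D}: Quay→D 5·9=45, Farrow→D 4·23=92, Dover→D 6·17=102. Service 239; fixed 94; total 333.
{C, D}: Quay→D 5·9=45, Farrow→D 4·23=92, Dover→C 2·17=34. Service 171; fixed 216; total 387.
{C}: Quay→C 15·9=135, Farrow→C 5·23=115, Dover→C 2·17=34. Service 284; fixed 122; total 406.
{A, B, C, D, E, F}: service 162 + fixed 865 = 1027
No other subset beats 333.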